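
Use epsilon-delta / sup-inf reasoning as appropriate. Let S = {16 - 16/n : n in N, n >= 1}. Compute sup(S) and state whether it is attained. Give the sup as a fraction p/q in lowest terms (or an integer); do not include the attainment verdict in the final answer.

Analysis:
- Values: 0, 8, 32/3, 12, ... strictly increasing.
- Minimum is 0 (n=1); inf = 0 (attained).
- 16 - 16/n -> 16 from below; sup = 16, not attained.
Conclusion: sup(S) = 16, not attained in S.

16


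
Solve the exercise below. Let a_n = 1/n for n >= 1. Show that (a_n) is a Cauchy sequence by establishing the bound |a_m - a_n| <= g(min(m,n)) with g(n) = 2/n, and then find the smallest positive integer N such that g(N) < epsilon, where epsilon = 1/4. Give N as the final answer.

For any m, n >= 1, by the triangle inequality:
|a_m - a_n| = |1/m - 1/n| <= 1/m + 1/n <= 2/min(m,n).
So g(n) = 2/n bounds the Cauchy difference. Since g(n) -> 0, (a_n) is Cauchy.
Now solve g(N) < 1/4: 2/N < 1/4 <=> N > 2 / (1/4) = 8.
The smallest integer strictly greater than 8 is N = 9.
Check: g(9) = 2/9 = 2/9 < 1/4; g(8) = 1/4 >= 1/4. So N = 9.

9


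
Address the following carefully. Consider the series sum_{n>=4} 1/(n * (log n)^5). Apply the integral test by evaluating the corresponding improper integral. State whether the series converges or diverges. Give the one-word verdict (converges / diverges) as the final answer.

Let f(x) = 1/(x*log(x)^5). Then f is positive, continuous, and decreasing on [4, infinity), so the integral test applies.
Compute the improper integral int_{4}^infinity f(x) dx:
  antiderivative F(x) = -1/(4*log(x)^4).
  F(x) -> 0 as x -> infinity.  int = 0 - F(4) = 1/(4*log(4)^4) < infinity. By the integral test, the series converges.

converges


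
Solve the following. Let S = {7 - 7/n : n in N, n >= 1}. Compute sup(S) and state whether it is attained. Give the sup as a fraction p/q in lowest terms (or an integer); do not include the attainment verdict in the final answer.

Analysis:
- Values: 0, 7/2, 14/3, 21/4, ... strictly increasing.
- Minimum is 0 (n=1); inf = 0 (attained).
- 7 - 7/n -> 7 from below; sup = 7, not attained.
Conclusion: sup(S) = 7, not attained in S.

7


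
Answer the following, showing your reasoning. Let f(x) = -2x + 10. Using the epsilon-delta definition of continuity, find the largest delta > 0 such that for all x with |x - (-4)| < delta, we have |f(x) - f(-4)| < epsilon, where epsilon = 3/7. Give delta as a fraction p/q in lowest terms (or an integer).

We compute f(-4) = -2*(-4) + 10 = 18.
|f(x) - f(-4)| = |-2x + 10 - (18)| = |-2(x - (-4))| = 2|x - (-4)|.
We need 2|x - (-4)| < 3/7, i.e. |x - (-4)| < 3/7 / 2 = 3/14.
So any delta <= 3/14 works. Conversely, if delta > 3/14, then x = -4 + 3/14 satisfies |x - (-4)| = 3/14 < delta but |f(x) - f(-4)| = 2 * 3/14 = 3/7, which is not < 3/7; so no larger delta works.
Hence the largest such delta is 3/14.

3/14


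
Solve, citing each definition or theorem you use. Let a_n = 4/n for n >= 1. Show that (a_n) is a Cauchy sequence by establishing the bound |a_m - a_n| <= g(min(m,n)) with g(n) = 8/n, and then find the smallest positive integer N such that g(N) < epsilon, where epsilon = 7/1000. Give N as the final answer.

For any m, n >= 1, by the triangle inequality:
|a_m - a_n| = |4/m - 4/n| <= 4*1/m + 4*1/n <= 8/min(m,n).
So g(n) = 8/n bounds the Cauchy difference. Since g(n) -> 0, (a_n) is Cauchy.
Now solve g(N) < 7/1000: 8/N < 7/1000 <=> N > 8 / (7/1000) = 8000/7.
The smallest integer strictly greater than 8000/7 is N = 1143.
Check: g(1143) = 8/1143 = 8/1143 < 7/1000; g(1142) = 4/571 >= 7/1000. So N = 1143.

1143


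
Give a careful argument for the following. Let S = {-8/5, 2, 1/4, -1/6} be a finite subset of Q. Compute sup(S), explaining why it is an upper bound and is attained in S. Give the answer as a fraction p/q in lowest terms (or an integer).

S is finite, so sup(S) = max(S).
Sorted decreasing:
2, 1/4, -1/6, -8/5
The extremum is 2.
For every x in S, x <= 2. And 2 is in S, so it is attained.
Therefore sup(S) = 2.

2


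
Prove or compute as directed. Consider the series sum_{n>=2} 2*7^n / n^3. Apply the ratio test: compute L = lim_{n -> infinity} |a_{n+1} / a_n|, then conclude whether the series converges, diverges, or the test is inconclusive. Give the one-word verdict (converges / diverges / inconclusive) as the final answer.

Let a_n denote the general term. Form the ratio a_{n+1}/a_n and simplify:
a_{n+1}/a_n = 7*n^3/(n + 1)^3
Take the limit as n -> infinity: L = 7.
Since L = 7 > 1 (or L = infinity), the ratio test implies the series diverges.

diverges


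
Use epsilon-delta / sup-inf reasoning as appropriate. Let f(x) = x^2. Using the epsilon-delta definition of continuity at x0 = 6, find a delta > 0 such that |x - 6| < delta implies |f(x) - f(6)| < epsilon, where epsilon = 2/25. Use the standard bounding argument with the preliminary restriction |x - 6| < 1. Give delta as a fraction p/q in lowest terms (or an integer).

Factor: |x^2 - (6)^2| = |x - 6| * |x + 6|.
Impose |x - 6| < 1 first. Then |x + 6| = |(x - 6) + 2*(6)| <= |x - 6| + 2*|6| < 1 + 12 = 13.
So |x^2 - (6)^2| < delta * 13.
We need delta * 13 <= 2/25, i.e. delta <= 2/25/13 = 2/325.
Since 2/325 < 1, this is tighter than 1; take delta = 2/325.
So delta = 2/325 works.

2/325


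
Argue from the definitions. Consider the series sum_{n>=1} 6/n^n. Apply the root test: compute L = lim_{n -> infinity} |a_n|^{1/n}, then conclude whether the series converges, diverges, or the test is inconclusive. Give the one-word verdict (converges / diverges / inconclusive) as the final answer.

Let a_n denote the general term. Form |a_n|^(1/n) and simplify:
|a_n|^(1/n) = 6^(1/n)/n
Take the limit as n -> infinity: L = 0.
Since L = 0 < 1, the root test implies convergence.

converges


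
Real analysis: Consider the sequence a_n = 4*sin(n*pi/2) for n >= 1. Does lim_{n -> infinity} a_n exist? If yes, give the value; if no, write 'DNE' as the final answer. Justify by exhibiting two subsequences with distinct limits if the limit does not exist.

Examine the behaviour of a_n along subsequences.
a_{4k+1} = 4*sin(pi/2 + 2k*pi) = 4 -> 4. a_{4k+3} = 4*sin(3pi/2 + 2k*pi) = -4 -> -4.
Since these two subsequential limits are 4 and -4, distinct, the full sequence cannot converge (a convergent sequence has all subsequences tending to the same limit). So lim a_n does not exist.

DNE


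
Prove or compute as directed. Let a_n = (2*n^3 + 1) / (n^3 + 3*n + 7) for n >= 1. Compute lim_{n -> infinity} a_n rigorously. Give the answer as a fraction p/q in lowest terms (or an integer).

Divide numerator and denominator by n^3, the highest power:
numerator / n^3 = 2 + n^(-3)
denominator / n^3 = 1 + 3/n^2 + 7/n^3
As n -> infinity, all terms of the form c/n^k (k >= 1) tend to 0.
So numerator / n^3 -> 2 and denominator / n^3 -> 1.
Therefore lim a_n = 2.

2


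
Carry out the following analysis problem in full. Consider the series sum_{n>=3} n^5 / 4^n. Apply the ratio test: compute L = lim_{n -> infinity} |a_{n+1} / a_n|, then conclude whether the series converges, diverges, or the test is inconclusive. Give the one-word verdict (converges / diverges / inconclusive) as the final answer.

Let a_n denote the general term. Form the ratio a_{n+1}/a_n and simplify:
a_{n+1}/a_n = (n + 1)^5/(4*n^5)
Take the limit as n -> infinity: L = 1/4.
Since L = 1/4 < 1, the ratio test implies the series converges.

converges


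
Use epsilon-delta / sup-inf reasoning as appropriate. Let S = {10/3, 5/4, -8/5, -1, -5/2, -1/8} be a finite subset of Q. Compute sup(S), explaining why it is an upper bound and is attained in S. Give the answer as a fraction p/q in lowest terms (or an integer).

S is finite, so sup(S) = max(S).
Sorted decreasing:
10/3, 5/4, -1/8, -1, -8/5, -5/2
The extremum is 10/3.
For every x in S, x <= 10/3. And 10/3 is in S, so it is attained.
Therefore sup(S) = 10/3.

10/3


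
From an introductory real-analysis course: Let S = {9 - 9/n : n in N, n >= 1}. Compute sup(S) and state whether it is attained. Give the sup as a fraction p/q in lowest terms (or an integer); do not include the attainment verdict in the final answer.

Analysis:
- Values: 0, 9/2, 6, 27/4, ... strictly increasing.
- Minimum is 0 (n=1); inf = 0 (attained).
- 9 - 9/n -> 9 from below; sup = 9, not attained.
Conclusion: sup(S) = 9, not attained in S.

9


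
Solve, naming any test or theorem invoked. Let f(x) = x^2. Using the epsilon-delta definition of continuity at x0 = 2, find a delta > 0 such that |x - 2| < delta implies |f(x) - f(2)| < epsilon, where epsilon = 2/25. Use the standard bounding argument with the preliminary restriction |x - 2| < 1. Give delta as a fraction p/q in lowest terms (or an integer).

Factor: |x^2 - (2)^2| = |x - 2| * |x + 2|.
Impose |x - 2| < 1 first. Then |x + 2| = |(x - 2) + 2*(2)| <= |x - 2| + 2*|2| < 1 + 4 = 5.
So |x^2 - (2)^2| < delta * 5.
We need delta * 5 <= 2/25, i.e. delta <= 2/25/5 = 2/125.
Since 2/125 < 1, this is tighter than 1; take delta = 2/125.
So delta = 2/125 works.

2/125


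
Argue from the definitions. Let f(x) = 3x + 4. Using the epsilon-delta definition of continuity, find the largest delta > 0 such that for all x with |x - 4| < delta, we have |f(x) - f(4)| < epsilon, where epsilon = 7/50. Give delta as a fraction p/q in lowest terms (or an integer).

We compute f(4) = 3*(4) + 4 = 16.
|f(x) - f(4)| = |3x + 4 - (16)| = |3(x - 4)| = 3|x - 4|.
We need 3|x - 4| < 7/50, i.e. |x - 4| < 7/50 / 3 = 7/150.
So any delta <= 7/150 works. Conversely, if delta > 7/150, then x = 4 + 7/150 satisfies |x - 4| = 7/150 < delta but |f(x) - f(4)| = 3 * 7/150 = 7/50, which is not < 7/50; so no larger delta works.
Hence the largest such delta is 7/150.

7/150


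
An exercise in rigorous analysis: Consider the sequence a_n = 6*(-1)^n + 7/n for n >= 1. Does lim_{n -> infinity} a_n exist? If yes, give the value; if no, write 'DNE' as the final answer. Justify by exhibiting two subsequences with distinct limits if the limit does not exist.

Examine the behaviour of a_n along subsequences.
a_{2k} = 6 + 7/(2k) -> 6. a_{2k+1} = -6 + 7/(2k+1) -> -6.
Since these two subsequential limits are 6 and -6, distinct, the full sequence cannot converge (a convergent sequence has all subsequences tending to the same limit). So lim a_n does not exist.

DNE


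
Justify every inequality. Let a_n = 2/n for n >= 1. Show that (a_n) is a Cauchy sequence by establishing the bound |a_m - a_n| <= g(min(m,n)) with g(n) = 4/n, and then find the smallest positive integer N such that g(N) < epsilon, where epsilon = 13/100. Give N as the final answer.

For any m, n >= 1, by the triangle inequality:
|a_m - a_n| = |2/m - 2/n| <= 2*1/m + 2*1/n <= 4/min(m,n).
So g(n) = 4/n bounds the Cauchy difference. Since g(n) -> 0, (a_n) is Cauchy.
Now solve g(N) < 13/100: 4/N < 13/100 <=> N > 4 / (13/100) = 400/13.
The smallest integer strictly greater than 400/13 is N = 31.
Check: g(31) = 4/31 = 4/31 < 13/100; g(30) = 2/15 >= 13/100. So N = 31.

31


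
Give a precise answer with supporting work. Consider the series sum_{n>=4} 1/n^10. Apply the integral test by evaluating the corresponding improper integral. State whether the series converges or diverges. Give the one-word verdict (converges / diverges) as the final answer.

Let f(x) = x^(-10). Then f is positive, continuous, and decreasing on [4, infinity), so the integral test applies.
Compute the improper integral int_{4}^infinity f(x) dx:
  antiderivative F(x) = -1/(9*x^9).
  As x -> infinity, F(x) -> 0 (since p = 10 > 1).
  So int = F(infinity) - F(4) = 0 - (-1/2359296) = 1/2359296.
  Finite, so by the integral test, the series converges.

converges


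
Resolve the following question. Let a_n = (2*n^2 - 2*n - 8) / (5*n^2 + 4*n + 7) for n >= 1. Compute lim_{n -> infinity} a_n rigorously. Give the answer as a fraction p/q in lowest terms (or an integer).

Divide numerator and denominator by n^2, the highest power:
numerator / n^2 = 2 - 2/n - 8/n^2
denominator / n^2 = 5 + 4/n + 7/n^2
As n -> infinity, all terms of the form c/n^k (k >= 1) tend to 0.
So numerator / n^2 -> 2 and denominator / n^2 -> 5.
Therefore lim a_n = 2/5.

2/5


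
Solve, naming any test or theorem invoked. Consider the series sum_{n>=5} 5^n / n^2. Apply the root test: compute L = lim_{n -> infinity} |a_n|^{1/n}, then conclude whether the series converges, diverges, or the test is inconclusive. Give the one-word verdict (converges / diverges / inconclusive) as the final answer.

Let a_n denote the general term. Form |a_n|^(1/n) and simplify:
|a_n|^(1/n) = 5/n^(2/n)
Take the limit as n -> infinity: L = 5.
Since L = 5 > 1, the root test implies divergence.

diverges


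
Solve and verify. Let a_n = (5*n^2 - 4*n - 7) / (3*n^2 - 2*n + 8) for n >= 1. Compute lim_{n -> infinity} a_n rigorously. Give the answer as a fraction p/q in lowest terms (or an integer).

Divide numerator and denominator by n^2, the highest power:
numerator / n^2 = 5 - 4/n - 7/n^2
denominator / n^2 = 3 - 2/n + 8/n^2
As n -> infinity, all terms of the form c/n^k (k >= 1) tend to 0.
So numerator / n^2 -> 5 and denominator / n^2 -> 3.
Therefore lim a_n = 5/3.

5/3


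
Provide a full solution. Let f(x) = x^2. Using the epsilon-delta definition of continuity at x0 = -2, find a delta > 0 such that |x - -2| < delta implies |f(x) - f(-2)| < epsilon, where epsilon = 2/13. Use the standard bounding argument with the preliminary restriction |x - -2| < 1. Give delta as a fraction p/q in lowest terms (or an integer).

Factor: |x^2 - (-2)^2| = |x - -2| * |x + -2|.
Impose |x - -2| < 1 first. Then |x + -2| = |(x - -2) + 2*(-2)| <= |x - -2| + 2*|-2| < 1 + 4 = 5.
So |x^2 - (-2)^2| < delta * 5.
We need delta * 5 <= 2/13, i.e. delta <= 2/13/5 = 2/65.
Since 2/65 < 1, this is tighter than 1; take delta = 2/65.
So delta = 2/65 works.

2/65


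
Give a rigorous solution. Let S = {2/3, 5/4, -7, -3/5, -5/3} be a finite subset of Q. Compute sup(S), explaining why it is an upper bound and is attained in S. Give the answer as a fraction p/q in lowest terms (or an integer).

S is finite, so sup(S) = max(S).
Sorted decreasing:
5/4, 2/3, -3/5, -5/3, -7
The extremum is 5/4.
For every x in S, x <= 5/4. And 5/4 is in S, so it is attained.
Therefore sup(S) = 5/4.

5/4


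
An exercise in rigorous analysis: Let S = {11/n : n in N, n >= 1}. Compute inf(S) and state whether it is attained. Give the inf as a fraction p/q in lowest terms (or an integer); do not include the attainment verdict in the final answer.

Analysis:
- Values: 11, 11/2, 11/3, 11/4, ... strictly decreasing.
- The maximum is 11 (n=1); sup = 11 (attained).
- The set is bounded below by 0; 11/n -> 0 so 0 is the greatest lower bound.
- 0 is not in the set, so inf = 0 is not attained.
Conclusion: inf(S) = 0, not attained in S.

0


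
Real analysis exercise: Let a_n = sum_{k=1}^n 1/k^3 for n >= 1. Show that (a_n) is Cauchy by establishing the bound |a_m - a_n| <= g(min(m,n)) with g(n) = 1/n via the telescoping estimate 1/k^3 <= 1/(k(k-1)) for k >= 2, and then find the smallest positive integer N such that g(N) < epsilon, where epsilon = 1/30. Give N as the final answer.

For m > n >= 1: |a_m - a_n| = sum_{k=n+1}^m 1/k^3.
Use 1/k^3 <= 1/(k(k-1)) = 1/(k-1) - 1/k for k >= 2 (which holds since k^3 >= k^2 >= k(k-1) for k >= 2):
sum_{k=n+1}^m 1/k^3 <= sum_{k=n+1}^m (1/(k-1) - 1/k) = 1/n - 1/m <= 1/n.
By symmetry the same bound holds with n,m swapped, so |a_m - a_n| <= 1/min(m,n) = g(min(m,n)). Since g(n) -> 0, (a_n) is Cauchy.
Now solve g(N) < 1/30: 1/N < 1/30 <=> N > 1/(1/30) = 30.
The smallest integer strictly greater than 30 is N = 31.
Check: g(31) = 1/31 < 1/30; g(30) = 1/30 >= 1/30. So N = 31.

31


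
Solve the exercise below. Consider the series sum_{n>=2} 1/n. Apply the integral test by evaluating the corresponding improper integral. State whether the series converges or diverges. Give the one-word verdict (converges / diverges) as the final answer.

Let f(x) = 1/x. Then f is positive, continuous, and decreasing on [2, infinity), so the integral test applies.
Compute the improper integral int_{2}^infinity f(x) dx:
  antiderivative F(x) = log(x).
  As x -> infinity, log(x) -> infinity.
  So int = infinity - log(2) = infinity. By the integral test, the series diverges.

diverges


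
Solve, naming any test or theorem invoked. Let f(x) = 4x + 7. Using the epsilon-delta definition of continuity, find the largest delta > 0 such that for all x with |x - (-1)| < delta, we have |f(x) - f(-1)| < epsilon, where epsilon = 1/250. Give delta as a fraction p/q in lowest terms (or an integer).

We compute f(-1) = 4*(-1) + 7 = 3.
|f(x) - f(-1)| = |4x + 7 - (3)| = |4(x - (-1))| = 4|x - (-1)|.
We need 4|x - (-1)| < 1/250, i.e. |x - (-1)| < 1/250 / 4 = 1/1000.
So any delta <= 1/1000 works. Conversely, if delta > 1/1000, then x = -1 + 1/1000 satisfies |x - (-1)| = 1/1000 < delta but |f(x) - f(-1)| = 4 * 1/1000 = 1/250, which is not < 1/250; so no larger delta works.
Hence the largest such delta is 1/1000.

1/1000


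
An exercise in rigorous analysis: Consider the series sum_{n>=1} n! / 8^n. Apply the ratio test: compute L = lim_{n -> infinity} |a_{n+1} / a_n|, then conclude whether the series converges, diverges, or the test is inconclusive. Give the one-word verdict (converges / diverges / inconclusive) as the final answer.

Let a_n denote the general term. Form the ratio a_{n+1}/a_n and simplify:
a_{n+1}/a_n = n/8 + 1/8
Take the limit as n -> infinity: L = infinity.
Since L = infinity > 1 (or L = infinity), the ratio test implies the series diverges.

diverges


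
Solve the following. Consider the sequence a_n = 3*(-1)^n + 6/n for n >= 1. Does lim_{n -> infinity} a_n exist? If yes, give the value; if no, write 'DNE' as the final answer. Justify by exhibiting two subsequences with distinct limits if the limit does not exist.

Examine the behaviour of a_n along subsequences.
a_{2k} = 3 + 6/(2k) -> 3. a_{2k+1} = -3 + 6/(2k+1) -> -3.
Since these two subsequential limits are 3 and -3, distinct, the full sequence cannot converge (a convergent sequence has all subsequences tending to the same limit). So lim a_n does not exist.

DNE


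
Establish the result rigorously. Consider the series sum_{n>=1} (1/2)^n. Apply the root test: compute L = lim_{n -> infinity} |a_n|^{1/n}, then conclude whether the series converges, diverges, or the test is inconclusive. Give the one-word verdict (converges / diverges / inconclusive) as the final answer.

Let a_n denote the general term. Form |a_n|^(1/n) and simplify:
|a_n|^(1/n) = 1/2
Take the limit as n -> infinity: L = 1/2.
Since L = 1/2 < 1, the root test implies convergence.

converges


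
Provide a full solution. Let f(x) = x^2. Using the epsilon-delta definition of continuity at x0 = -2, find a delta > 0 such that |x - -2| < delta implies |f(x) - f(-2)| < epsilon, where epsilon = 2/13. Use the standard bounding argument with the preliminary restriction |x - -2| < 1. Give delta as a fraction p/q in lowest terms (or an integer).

Factor: |x^2 - (-2)^2| = |x - -2| * |x + -2|.
Impose |x - -2| < 1 first. Then |x + -2| = |(x - -2) + 2*(-2)| <= |x - -2| + 2*|-2| < 1 + 4 = 5.
So |x^2 - (-2)^2| < delta * 5.
We need delta * 5 <= 2/13, i.e. delta <= 2/13/5 = 2/65.
Since 2/65 < 1, this is tighter than 1; take delta = 2/65.
So delta = 2/65 works.

2/65


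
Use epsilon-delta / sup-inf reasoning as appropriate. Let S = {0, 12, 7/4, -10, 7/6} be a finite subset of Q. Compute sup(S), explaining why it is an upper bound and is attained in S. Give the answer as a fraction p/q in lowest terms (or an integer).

S is finite, so sup(S) = max(S).
Sorted decreasing:
12, 7/4, 7/6, 0, -10
The extremum is 12.
For every x in S, x <= 12. And 12 is in S, so it is attained.
Therefore sup(S) = 12.

12


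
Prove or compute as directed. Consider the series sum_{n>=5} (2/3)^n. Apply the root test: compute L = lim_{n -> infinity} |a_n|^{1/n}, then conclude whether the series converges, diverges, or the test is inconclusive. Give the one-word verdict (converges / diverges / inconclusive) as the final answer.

Let a_n denote the general term. Form |a_n|^(1/n) and simplify:
|a_n|^(1/n) = 2/3
Take the limit as n -> infinity: L = 2/3.
Since L = 2/3 < 1, the root test implies convergence.

converges


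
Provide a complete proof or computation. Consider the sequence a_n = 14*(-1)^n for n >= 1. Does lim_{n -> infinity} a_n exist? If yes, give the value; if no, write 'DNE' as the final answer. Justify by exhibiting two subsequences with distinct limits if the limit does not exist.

Examine the behaviour of a_n along subsequences.
Even-n subsequence a_{2k} = 14 -> 14. Odd-n subsequence a_{2k+1} = -14 -> -14.
Since these two subsequential limits are 14 and -14, distinct, the full sequence cannot converge (a convergent sequence has all subsequences tending to the same limit). So lim a_n does not exist.

DNE


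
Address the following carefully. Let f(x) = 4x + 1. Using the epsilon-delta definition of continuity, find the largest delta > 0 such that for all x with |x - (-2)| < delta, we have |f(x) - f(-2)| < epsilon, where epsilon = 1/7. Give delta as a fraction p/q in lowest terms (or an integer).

We compute f(-2) = 4*(-2) + 1 = -7.
|f(x) - f(-2)| = |4x + 1 - (-7)| = |4(x - (-2))| = 4|x - (-2)|.
We need 4|x - (-2)| < 1/7, i.e. |x - (-2)| < 1/7 / 4 = 1/28.
So any delta <= 1/28 works. Conversely, if delta > 1/28, then x = -2 + 1/28 satisfies |x - (-2)| = 1/28 < delta but |f(x) - f(-2)| = 4 * 1/28 = 1/7, which is not < 1/7; so no larger delta works.
Hence the largest such delta is 1/28.

1/28


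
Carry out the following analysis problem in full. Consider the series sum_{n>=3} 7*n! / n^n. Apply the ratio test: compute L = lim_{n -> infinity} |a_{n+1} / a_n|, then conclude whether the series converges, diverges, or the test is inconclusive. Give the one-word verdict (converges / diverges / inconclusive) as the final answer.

Let a_n denote the general term. Form the ratio a_{n+1}/a_n and simplify:
a_{n+1}/a_n = (n/(n + 1))^n
Take the limit as n -> infinity: L = exp(-1).
Since L = exp(-1) < 1, the ratio test implies the series converges.

converges


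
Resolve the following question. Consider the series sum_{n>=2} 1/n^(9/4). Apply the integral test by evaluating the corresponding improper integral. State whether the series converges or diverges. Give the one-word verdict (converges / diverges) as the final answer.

Let f(x) = x^(-9/4). Then f is positive, continuous, and decreasing on [2, infinity), so the integral test applies.
Compute the improper integral int_{2}^infinity f(x) dx:
  antiderivative F(x) = -4/(5*x^(5/4)).
  As x -> infinity, F(x) -> 0 (since p = 9/4 > 1).
  So int = F(infinity) - F(2) = 0 - (-2^(3/4)/5) = 2^(3/4)/5.
  Finite, so by the integral test, the series converges.

converges


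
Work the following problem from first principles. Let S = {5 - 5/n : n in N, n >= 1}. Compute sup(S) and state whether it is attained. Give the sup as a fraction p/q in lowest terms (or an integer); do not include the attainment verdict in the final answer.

Analysis:
- Values: 0, 5/2, 10/3, 15/4, ... strictly increasing.
- Minimum is 0 (n=1); inf = 0 (attained).
- 5 - 5/n -> 5 from below; sup = 5, not attained.
Conclusion: sup(S) = 5, not attained in S.

5


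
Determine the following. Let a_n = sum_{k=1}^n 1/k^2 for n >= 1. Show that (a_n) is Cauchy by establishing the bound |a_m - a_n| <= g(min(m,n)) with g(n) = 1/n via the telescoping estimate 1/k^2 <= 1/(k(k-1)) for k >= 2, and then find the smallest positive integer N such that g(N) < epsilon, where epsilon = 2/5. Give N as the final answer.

For m > n >= 1: |a_m - a_n| = sum_{k=n+1}^m 1/k^2.
Use 1/k^2 <= 1/(k(k-1)) = 1/(k-1) - 1/k for k >= 2:
sum_{k=n+1}^m 1/k^2 <= sum_{k=n+1}^m (1/(k-1) - 1/k) = 1/n - 1/m <= 1/n.
By symmetry the same bound holds with n,m swapped, so |a_m - a_n| <= 1/min(m,n) = g(min(m,n)). Since g(n) -> 0, (a_n) is Cauchy.
Now solve g(N) < 2/5: 1/N < 2/5 <=> N > 1/(2/5) = 5/2.
The smallest integer strictly greater than 5/2 is N = 3.
Check: g(3) = 1/3 < 2/5; g(2) = 1/2 >= 2/5. So N = 3.

3


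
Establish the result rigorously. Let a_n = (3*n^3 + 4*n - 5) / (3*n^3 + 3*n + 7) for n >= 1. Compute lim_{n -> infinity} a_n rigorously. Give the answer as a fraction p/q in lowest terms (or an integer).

Divide numerator and denominator by n^3, the highest power:
numerator / n^3 = 3 + 4/n^2 - 5/n^3
denominator / n^3 = 3 + 3/n^2 + 7/n^3
As n -> infinity, all terms of the form c/n^k (k >= 1) tend to 0.
So numerator / n^3 -> 3 and denominator / n^3 -> 3.
Therefore lim a_n = 1.

1


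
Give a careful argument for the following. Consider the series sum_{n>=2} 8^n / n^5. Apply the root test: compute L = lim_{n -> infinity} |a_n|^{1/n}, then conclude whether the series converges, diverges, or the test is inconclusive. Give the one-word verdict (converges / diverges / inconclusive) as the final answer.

Let a_n denote the general term. Form |a_n|^(1/n) and simplify:
|a_n|^(1/n) = 8/n^(5/n)
Take the limit as n -> infinity: L = 8.
Since L = 8 > 1, the root test implies divergence.

diverges


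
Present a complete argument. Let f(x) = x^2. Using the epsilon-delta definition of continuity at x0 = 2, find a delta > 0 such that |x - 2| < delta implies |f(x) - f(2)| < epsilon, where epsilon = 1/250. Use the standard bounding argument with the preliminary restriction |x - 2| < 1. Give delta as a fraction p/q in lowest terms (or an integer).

Factor: |x^2 - (2)^2| = |x - 2| * |x + 2|.
Impose |x - 2| < 1 first. Then |x + 2| = |(x - 2) + 2*(2)| <= |x - 2| + 2*|2| < 1 + 4 = 5.
So |x^2 - (2)^2| < delta * 5.
We need delta * 5 <= 1/250, i.e. delta <= 1/250/5 = 1/1250.
Since 1/1250 < 1, this is tighter than 1; take delta = 1/1250.
So delta = 1/1250 works.

1/1250


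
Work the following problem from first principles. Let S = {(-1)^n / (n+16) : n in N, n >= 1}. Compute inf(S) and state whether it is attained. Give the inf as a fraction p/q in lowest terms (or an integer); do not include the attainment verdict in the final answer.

Analysis:
- Values: -1/17, 1/18, -1/19, 1/20, -1/21, ...
- Positive terms (even n): 1/(2+16), 1/(4+16), ... decreasing -> max = 1/18 (n=2).
- Negative terms (odd n): -1/(1+16), -1/(3+16), ... increasing -> min = -1/17 (n=1).
- So sup = 1/18 (attained at n=2); inf = -1/17 (attained at n=1).
Conclusion: inf(S) = -1/17, attained in S.

-1/17


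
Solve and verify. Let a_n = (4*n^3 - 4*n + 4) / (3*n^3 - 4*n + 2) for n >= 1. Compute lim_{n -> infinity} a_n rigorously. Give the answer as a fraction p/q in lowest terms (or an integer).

Divide numerator and denominator by n^3, the highest power:
numerator / n^3 = 4 - 4/n^2 + 4/n^3
denominator / n^3 = 3 - 4/n^2 + 2/n^3
As n -> infinity, all terms of the form c/n^k (k >= 1) tend to 0.
So numerator / n^3 -> 4 and denominator / n^3 -> 3.
Therefore lim a_n = 4/3.

4/3


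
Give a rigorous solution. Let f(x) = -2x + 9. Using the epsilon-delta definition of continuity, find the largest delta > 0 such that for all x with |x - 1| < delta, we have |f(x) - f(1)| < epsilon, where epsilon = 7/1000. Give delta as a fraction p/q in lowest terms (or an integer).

We compute f(1) = -2*(1) + 9 = 7.
|f(x) - f(1)| = |-2x + 9 - (7)| = |-2(x - 1)| = 2|x - 1|.
We need 2|x - 1| < 7/1000, i.e. |x - 1| < 7/1000 / 2 = 7/2000.
So any delta <= 7/2000 works. Conversely, if delta > 7/2000, then x = 1 + 7/2000 satisfies |x - 1| = 7/2000 < delta but |f(x) - f(1)| = 2 * 7/2000 = 7/1000, which is not < 7/1000; so no larger delta works.
Hence the largest such delta is 7/2000.

7/2000


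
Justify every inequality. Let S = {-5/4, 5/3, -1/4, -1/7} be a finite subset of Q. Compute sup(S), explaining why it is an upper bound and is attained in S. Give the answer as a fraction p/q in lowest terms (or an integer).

S is finite, so sup(S) = max(S).
Sorted decreasing:
5/3, -1/7, -1/4, -5/4
The extremum is 5/3.
For every x in S, x <= 5/3. And 5/3 is in S, so it is attained.
Therefore sup(S) = 5/3.

5/3


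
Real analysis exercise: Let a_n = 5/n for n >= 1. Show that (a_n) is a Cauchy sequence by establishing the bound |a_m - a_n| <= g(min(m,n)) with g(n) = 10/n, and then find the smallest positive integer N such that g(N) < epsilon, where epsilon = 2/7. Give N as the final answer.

For any m, n >= 1, by the triangle inequality:
|a_m - a_n| = |5/m - 5/n| <= 5*1/m + 5*1/n <= 10/min(m,n).
So g(n) = 10/n bounds the Cauchy difference. Since g(n) -> 0, (a_n) is Cauchy.
Now solve g(N) < 2/7: 10/N < 2/7 <=> N > 10 / (2/7) = 35.
The smallest integer strictly greater than 35 is N = 36.
Check: g(36) = 10/36 = 5/18 < 2/7; g(35) = 2/7 >= 2/7. So N = 36.

36


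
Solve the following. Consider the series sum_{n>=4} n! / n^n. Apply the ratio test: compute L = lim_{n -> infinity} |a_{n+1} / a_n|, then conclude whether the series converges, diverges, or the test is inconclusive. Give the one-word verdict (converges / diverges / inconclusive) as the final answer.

Let a_n denote the general term. Form the ratio a_{n+1}/a_n and simplify:
a_{n+1}/a_n = (n/(n + 1))^n
Take the limit as n -> infinity: L = exp(-1).
Since L = exp(-1) < 1, the ratio test implies the series converges.

converges


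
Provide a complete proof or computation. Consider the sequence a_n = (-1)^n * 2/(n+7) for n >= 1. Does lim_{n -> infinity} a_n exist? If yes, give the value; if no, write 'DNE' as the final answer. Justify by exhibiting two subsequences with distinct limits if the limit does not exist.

Examine the behaviour of a_n along subsequences.
Even-n subsequence a_{2k} = 2/(2k+7) -> 0. Odd-n subsequence a_{2k+1} = -2/(2k+8) -> 0. Both tend to 0, which suggests the limit is 0; verify directly.
|a_n - 0| = 2/(n+7) < 2/n for every n >= 1.
Given epsilon > 0, choose a positive integer N > 2/epsilon. Then for all n >= N, |a_n| < 2/n <= 2/N < epsilon.
So by the definition of the limit, lim a_n exists and equals 0.

0


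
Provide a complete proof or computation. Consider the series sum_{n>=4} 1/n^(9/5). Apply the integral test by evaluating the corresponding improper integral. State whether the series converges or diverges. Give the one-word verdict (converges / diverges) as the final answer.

Let f(x) = x^(-9/5). Then f is positive, continuous, and decreasing on [4, infinity), so the integral test applies.
Compute the improper integral int_{4}^infinity f(x) dx:
  antiderivative F(x) = -5/(4*x^(4/5)).
  As x -> infinity, F(x) -> 0 (since p = 9/5 > 1).
  So int = F(infinity) - F(4) = 0 - (-5*2^(2/5)/16) = 5*2^(2/5)/16.
  Finite, so by the integral test, the series converges.

converges


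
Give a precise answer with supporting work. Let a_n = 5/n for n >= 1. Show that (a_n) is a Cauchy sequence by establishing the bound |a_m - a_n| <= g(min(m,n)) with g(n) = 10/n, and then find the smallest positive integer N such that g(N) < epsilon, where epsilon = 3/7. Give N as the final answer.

For any m, n >= 1, by the triangle inequality:
|a_m - a_n| = |5/m - 5/n| <= 5*1/m + 5*1/n <= 10/min(m,n).
So g(n) = 10/n bounds the Cauchy difference. Since g(n) -> 0, (a_n) is Cauchy.
Now solve g(N) < 3/7: 10/N < 3/7 <=> N > 10 / (3/7) = 70/3.
The smallest integer strictly greater than 70/3 is N = 24.
Check: g(24) = 10/24 = 5/12 < 3/7; g(23) = 10/23 >= 3/7. So N = 24.

24


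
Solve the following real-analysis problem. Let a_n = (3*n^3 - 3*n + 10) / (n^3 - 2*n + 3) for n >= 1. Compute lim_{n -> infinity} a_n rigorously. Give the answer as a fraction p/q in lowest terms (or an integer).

Divide numerator and denominator by n^3, the highest power:
numerator / n^3 = 3 - 3/n^2 + 10/n^3
denominator / n^3 = 1 - 2/n^2 + 3/n^3
As n -> infinity, all terms of the form c/n^k (k >= 1) tend to 0.
So numerator / n^3 -> 3 and denominator / n^3 -> 1.
Therefore lim a_n = 3.

3


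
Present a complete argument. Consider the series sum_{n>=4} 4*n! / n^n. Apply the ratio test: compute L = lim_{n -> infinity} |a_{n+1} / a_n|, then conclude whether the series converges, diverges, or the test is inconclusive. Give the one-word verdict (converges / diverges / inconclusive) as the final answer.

Let a_n denote the general term. Form the ratio a_{n+1}/a_n and simplify:
a_{n+1}/a_n = (n/(n + 1))^n
Take the limit as n -> infinity: L = exp(-1).
Since L = exp(-1) < 1, the ratio test implies the series converges.

converges


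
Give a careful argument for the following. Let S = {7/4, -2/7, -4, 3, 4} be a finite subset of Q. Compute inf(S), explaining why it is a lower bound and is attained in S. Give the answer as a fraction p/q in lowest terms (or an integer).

S is finite, so inf(S) = min(S).
Sorted increasing:
-4, -2/7, 7/4, 3, 4
The extremum is -4.
For every x in S, x >= -4. And -4 is in S, so it is attained.
Therefore inf(S) = -4.

-4


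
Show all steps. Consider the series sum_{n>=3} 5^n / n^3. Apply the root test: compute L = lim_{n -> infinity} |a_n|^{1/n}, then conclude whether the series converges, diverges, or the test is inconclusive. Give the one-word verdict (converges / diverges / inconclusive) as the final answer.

Let a_n denote the general term. Form |a_n|^(1/n) and simplify:
|a_n|^(1/n) = 5/n^(3/n)
Take the limit as n -> infinity: L = 5.
Since L = 5 > 1, the root test implies divergence.

diverges


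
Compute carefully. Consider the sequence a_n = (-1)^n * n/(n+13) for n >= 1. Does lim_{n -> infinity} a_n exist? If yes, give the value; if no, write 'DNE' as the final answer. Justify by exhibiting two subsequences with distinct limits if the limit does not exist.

Examine the behaviour of a_n along subsequences.
a_{2k} = 2k/(2k+13) -> 1. a_{2k+1} = -(2k+1)/(2k+14) -> -1.
Since these two subsequential limits are 1 and -1, distinct, the full sequence cannot converge (a convergent sequence has all subsequences tending to the same limit). So lim a_n does not exist.

DNE


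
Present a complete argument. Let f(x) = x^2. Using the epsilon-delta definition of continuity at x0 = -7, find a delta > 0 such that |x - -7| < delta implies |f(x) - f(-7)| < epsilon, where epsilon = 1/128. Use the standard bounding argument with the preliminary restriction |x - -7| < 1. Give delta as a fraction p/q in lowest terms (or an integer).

Factor: |x^2 - (-7)^2| = |x - -7| * |x + -7|.
Impose |x - -7| < 1 first. Then |x + -7| = |(x - -7) + 2*(-7)| <= |x - -7| + 2*|-7| < 1 + 14 = 15.
So |x^2 - (-7)^2| < delta * 15.
We need delta * 15 <= 1/128, i.e. delta <= 1/128/15 = 1/1920.
Since 1/1920 < 1, this is tighter than 1; take delta = 1/1920.
So delta = 1/1920 works.

1/1920


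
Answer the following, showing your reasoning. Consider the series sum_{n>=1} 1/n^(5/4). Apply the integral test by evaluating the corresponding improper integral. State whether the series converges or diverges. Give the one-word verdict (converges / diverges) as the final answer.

Let f(x) = x^(-5/4). Then f is positive, continuous, and decreasing on [1, infinity), so the integral test applies.
Compute the improper integral int_{1}^infinity f(x) dx:
  antiderivative F(x) = -4/x^(1/4).
  As x -> infinity, F(x) -> 0 (since p = 5/4 > 1).
  So int = F(infinity) - F(1) = 0 - (-4) = 4.
  Finite, so by the integral test, the series converges.

converges


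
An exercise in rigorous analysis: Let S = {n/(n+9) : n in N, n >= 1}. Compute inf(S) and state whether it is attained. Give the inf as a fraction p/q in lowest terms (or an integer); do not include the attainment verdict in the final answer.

Analysis:
- Values: 1/10, 2/11, 1/4, 4/13, ... strictly increasing.
- Minimum is 1/10 (n=1); inf = 1/10 (attained).
- n/(n+9) = 1 - 9/(n+9) -> 1 from below as n -> infinity, and never equals 1.
- So sup = 1 (not attained).
Conclusion: inf(S) = 1/10, attained in S.

1/10


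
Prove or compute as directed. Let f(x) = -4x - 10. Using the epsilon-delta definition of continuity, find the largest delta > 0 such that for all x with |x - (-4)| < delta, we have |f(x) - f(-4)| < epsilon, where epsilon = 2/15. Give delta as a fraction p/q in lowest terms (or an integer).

We compute f(-4) = -4*(-4) - 10 = 6.
|f(x) - f(-4)| = |-4x - 10 - (6)| = |-4(x - (-4))| = 4|x - (-4)|.
We need 4|x - (-4)| < 2/15, i.e. |x - (-4)| < 2/15 / 4 = 1/30.
So any delta <= 1/30 works. Conversely, if delta > 1/30, then x = -4 + 1/30 satisfies |x - (-4)| = 1/30 < delta but |f(x) - f(-4)| = 4 * 1/30 = 2/15, which is not < 2/15; so no larger delta works.
Hence the largest such delta is 1/30.

1/30


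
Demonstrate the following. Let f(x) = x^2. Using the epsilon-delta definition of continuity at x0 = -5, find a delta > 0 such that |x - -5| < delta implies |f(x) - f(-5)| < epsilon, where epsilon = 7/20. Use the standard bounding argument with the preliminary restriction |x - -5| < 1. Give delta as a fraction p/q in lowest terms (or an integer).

Factor: |x^2 - (-5)^2| = |x - -5| * |x + -5|.
Impose |x - -5| < 1 first. Then |x + -5| = |(x - -5) + 2*(-5)| <= |x - -5| + 2*|-5| < 1 + 10 = 11.
So |x^2 - (-5)^2| < delta * 11.
We need delta * 11 <= 7/20, i.e. delta <= 7/20/11 = 7/220.
Since 7/220 < 1, this is tighter than 1; take delta = 7/220.
So delta = 7/220 works.

7/220


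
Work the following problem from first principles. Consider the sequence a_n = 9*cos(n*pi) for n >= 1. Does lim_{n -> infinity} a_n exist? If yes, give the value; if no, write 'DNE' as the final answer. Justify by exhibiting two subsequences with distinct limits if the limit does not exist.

Examine the behaviour of a_n along subsequences.
cos(n*pi) = (-1)^n, so a_n = 9*(-1)^n. a_{2k} = 9 -> 9. a_{2k+1} = -9 -> -9.
Since these two subsequential limits are 9 and -9, distinct, the full sequence cannot converge (a convergent sequence has all subsequences tending to the same limit). So lim a_n does not exist.

DNE


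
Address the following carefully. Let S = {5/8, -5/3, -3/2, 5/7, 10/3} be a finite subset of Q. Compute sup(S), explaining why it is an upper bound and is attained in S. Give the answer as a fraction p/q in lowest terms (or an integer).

S is finite, so sup(S) = max(S).
Sorted decreasing:
10/3, 5/7, 5/8, -3/2, -5/3
The extremum is 10/3.
For every x in S, x <= 10/3. And 10/3 is in S, so it is attained.
Therefore sup(S) = 10/3.

10/3


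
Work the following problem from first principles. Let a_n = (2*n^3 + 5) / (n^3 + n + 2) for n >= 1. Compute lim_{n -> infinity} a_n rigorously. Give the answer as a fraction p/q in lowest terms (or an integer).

Divide numerator and denominator by n^3, the highest power:
numerator / n^3 = 2 + 5/n^3
denominator / n^3 = 1 + n^(-2) + 2/n^3
As n -> infinity, all terms of the form c/n^k (k >= 1) tend to 0.
So numerator / n^3 -> 2 and denominator / n^3 -> 1.
Therefore lim a_n = 2.

2


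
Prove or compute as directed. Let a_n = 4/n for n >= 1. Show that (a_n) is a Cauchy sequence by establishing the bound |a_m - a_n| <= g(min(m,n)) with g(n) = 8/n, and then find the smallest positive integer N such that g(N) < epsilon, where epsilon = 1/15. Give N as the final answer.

For any m, n >= 1, by the triangle inequality:
|a_m - a_n| = |4/m - 4/n| <= 4*1/m + 4*1/n <= 8/min(m,n).
So g(n) = 8/n bounds the Cauchy difference. Since g(n) -> 0, (a_n) is Cauchy.
Now solve g(N) < 1/15: 8/N < 1/15 <=> N > 8 / (1/15) = 120.
The smallest integer strictly greater than 120 is N = 121.
Check: g(121) = 8/121 = 8/121 < 1/15; g(120) = 1/15 >= 1/15. So N = 121.

121


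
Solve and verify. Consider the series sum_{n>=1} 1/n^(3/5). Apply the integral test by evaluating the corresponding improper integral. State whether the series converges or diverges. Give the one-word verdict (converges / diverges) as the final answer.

Let f(x) = x^(-3/5). Then f is positive, continuous, and decreasing on [1, infinity), so the integral test applies.
Compute the improper integral int_{1}^infinity f(x) dx:
  antiderivative F(x) = 5*x^(2/5)/2.
  As x -> infinity, F(x) -> infinity (since p = 3/5 < 1).
  So the integral diverges. By the integral test, the series diverges.

diverges


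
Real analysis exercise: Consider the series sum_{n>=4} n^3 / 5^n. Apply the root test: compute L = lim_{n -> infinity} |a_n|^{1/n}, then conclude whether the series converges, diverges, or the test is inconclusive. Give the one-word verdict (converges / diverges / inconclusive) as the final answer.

Let a_n denote the general term. Form |a_n|^(1/n) and simplify:
|a_n|^(1/n) = n^(3/n)/5
Take the limit as n -> infinity: L = 1/5.
Since L = 1/5 < 1, the root test implies convergence.

converges
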